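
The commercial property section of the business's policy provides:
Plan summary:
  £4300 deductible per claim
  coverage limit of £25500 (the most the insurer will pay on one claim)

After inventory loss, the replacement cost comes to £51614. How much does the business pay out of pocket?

£26114

Less the £4300 deductible: £51614 − £4300 = £47314.
Since £47314 > £25500, the payout is capped at £25500.
Business's share is the uncovered remainder: £51614 − £25500 = £26114.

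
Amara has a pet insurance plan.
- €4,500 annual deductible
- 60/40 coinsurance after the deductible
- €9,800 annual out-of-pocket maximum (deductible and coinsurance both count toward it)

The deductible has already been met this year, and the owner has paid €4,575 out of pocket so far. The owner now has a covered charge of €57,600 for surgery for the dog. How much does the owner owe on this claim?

€5,225

The deductible is already satisfied, so the full bill goes to coinsurance.
40% of €57,600 = €23,040 falls to the owner.
Adding €23,040 to the €4,575 already spent would give €27,615, which exceeds the €9,800 cap; the owner pays just €9,800 − €4,575 = €5,225.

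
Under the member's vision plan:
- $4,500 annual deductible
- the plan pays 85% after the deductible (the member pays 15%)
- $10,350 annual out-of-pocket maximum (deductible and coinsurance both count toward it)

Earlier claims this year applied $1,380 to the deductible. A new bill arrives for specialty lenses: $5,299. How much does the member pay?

$3,446.85

Deductible still to meet: $4,500 − $1,380 = $3,120.
The remaining $2,179 (= $5,299 − $3,120) moves to coinsurance.
Coinsurance: $2,179 × 15% = $326.85.
Member responsibility before any cap: $3,120 + $326.85 = $3,446.85.
Total out-of-pocket so far would be $1,380 + $3,446.85 = $4,826.85, below the $10,350 cap — no reduction.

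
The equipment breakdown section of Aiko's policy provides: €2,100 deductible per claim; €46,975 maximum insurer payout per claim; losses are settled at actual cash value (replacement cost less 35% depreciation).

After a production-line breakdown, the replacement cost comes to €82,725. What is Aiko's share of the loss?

Actual cash value after 35% depreciation: €82,725 × 65% = €53,771.25.
Subtract the deductible: €53,771.25 − €2,100 = €51,671.25.
€51,671.25 exceeds the €46,975 limit, so the insurer pays the limit: €46,975.
Out of pocket: €82,725 − €46,975 = €35,750.

€35,750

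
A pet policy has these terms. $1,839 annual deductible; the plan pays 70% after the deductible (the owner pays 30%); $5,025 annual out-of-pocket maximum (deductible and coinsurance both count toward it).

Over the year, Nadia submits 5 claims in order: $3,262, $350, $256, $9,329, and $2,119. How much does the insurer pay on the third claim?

$179.20

Claim 1 ($3,262): deductible takes $1,839, $1,423 remains; coinsurance $1,423 × 30% = $426.90. Owner pays $2,265.90; OOP now $2,265.90. Insurer: $3,262 − $2,265.90 = $996.10.
Claim 2 ($350): 30% coinsurance on $350 = $105. Cost to owner: $105. OOP to date $2,370.90. Insurer: $350 − $105 = $245.
Claim 3 ($256): 30% coinsurance on $256 = $76.80. Owner pays $76.80; OOP now $2,447.70. Plan pays $256 − $76.80 = $179.20.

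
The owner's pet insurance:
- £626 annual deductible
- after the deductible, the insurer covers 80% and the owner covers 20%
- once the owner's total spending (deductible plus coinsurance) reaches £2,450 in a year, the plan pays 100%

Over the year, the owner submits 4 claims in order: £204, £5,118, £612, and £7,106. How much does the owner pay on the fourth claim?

Bill 1, £204: entire amount goes to the deductible. Owner owes £204 (running OOP £204).
Bill 2, £5,118: £422 to deductible, leaving £4,696; owner's 20% is £939.20. Cost to owner: £1,361.20. OOP to date £1,565.20.
Bill 3, £612: 20% coinsurance on £612 = £122.40. Cost to owner: £122.40. OOP to date £1,687.60.
Bill 4, £7,106: 20% coinsurance on £7,106 = £1,421.20. Adding that to £1,687.60 gives £3,108.80, past the £2,450 cap; owner pays only £2,450 − £1,687.60 = £762.40.

£762.40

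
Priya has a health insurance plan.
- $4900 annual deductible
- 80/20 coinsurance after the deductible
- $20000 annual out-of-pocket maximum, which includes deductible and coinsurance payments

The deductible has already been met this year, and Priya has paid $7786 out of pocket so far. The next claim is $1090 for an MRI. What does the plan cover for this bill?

$872

With the deductible met, the entire $1090 is subject to coinsurance.
Patient's 20% share of $1090 is $218.
Cumulative spending $7786 + $218 = $8004 stays under the $20000 maximum.
The plan picks up $1090 − $218 = $872.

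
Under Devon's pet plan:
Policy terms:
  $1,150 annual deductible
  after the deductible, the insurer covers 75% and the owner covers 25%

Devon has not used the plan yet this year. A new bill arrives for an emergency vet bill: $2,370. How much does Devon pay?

$1,455

Deductible not yet touched, so the first $1,150 of the bill goes to the deductible.
After the $1,150 deductible portion, $2,370 − $1,150 = $1,220 is subject to coinsurance.
Owner's 25% share of $1,220 is $305.
So the owner owes $1,150 + $305 = $1,455.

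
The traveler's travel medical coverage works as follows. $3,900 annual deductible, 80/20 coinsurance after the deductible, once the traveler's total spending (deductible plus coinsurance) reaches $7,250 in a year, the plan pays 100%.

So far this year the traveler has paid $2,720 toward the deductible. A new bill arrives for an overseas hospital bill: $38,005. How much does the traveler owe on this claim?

Deductible still to meet: $3,900 − $2,720 = $1,180.
That leaves $38,005 − $1,180 = $36,825 for coinsurance.
20% of $36,825 = $7,365 falls to the traveler.
That puts the traveler's cost at $1,180 + $7,365 = $8,545 before any cap.
Year-to-date out-of-pocket would reach $2,720 + $8,545 = $11,265, above the $7,250 maximum, so the traveler pays only $7,250 − $2,720 = $4,530.

$4,530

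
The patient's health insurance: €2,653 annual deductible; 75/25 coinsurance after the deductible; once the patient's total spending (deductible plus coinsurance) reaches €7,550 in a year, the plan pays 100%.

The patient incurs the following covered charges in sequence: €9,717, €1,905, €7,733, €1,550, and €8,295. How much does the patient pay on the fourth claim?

#1 (€9,717): €2,653 to deductible, leaving €7,064; coinsurance €7,064 × 25% = €1,766. Cost to patient: €4,419. OOP to date €4,419.
#2 (€1,905): 25% coinsurance on €1,905 = €476.25. Patient owes €476.25 (running OOP €4,895.25).
#3 (€7,733): 25% coinsurance on €7,733 = €1,933.25. Patient pays €1,933.25; OOP now €6,828.50.
#4 (€1,550): deductible met; 25% of €1,550 = €387.50. Patient pays €387.50; OOP now €7,216.

€387.50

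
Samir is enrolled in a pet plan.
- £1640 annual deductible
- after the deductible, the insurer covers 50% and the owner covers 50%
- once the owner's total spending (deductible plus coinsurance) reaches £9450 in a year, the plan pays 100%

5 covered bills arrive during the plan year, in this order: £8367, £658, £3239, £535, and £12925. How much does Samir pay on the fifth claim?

Claim 1 (£8367): £1640 to deductible, leaving £6727; owner's 50% is £3363.50. Cost to owner: £5003.50. OOP to date £5003.50.
Claim 2 (£658): deductible met; 50% of £658 = £329. Owner owes £329 (running OOP £5332.50).
Claim 3 (£3239): 50% coinsurance on £3239 = £1619.50. Owner owes £1619.50 (running OOP £6952).
Claim 4 (£535): 50% coinsurance on £535 = £267.50. Owner pays £267.50; OOP now £7219.50.
Claim 5 (£12925): deductible met; 50% of £12925 = £6462.50. Adding that to £7219.50 gives £13682, past the £9450 cap; owner pays only £9450 − £7219.50 = £2230.50.

£2230.50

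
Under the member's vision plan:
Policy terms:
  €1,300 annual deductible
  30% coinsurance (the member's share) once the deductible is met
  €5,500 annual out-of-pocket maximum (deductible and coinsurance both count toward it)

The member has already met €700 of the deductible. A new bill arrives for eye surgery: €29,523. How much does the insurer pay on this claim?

Deductible still to meet: €1,300 − €700 = €600.
After the €600 deductible portion, €29,523 − €600 = €28,923 is subject to coinsurance.
30% of €28,923 = €8,676.90 falls to the member.
So the member owes €600 + €8,676.90 = €9,276.90 before any cap.
That would bring total out-of-pocket to €9,976.90, past the €5,500 cap. The member is capped at €5,500 − €700 = €4,800 on this claim.
The plan picks up €29,523 − €4,800 = €24,723.

€24,723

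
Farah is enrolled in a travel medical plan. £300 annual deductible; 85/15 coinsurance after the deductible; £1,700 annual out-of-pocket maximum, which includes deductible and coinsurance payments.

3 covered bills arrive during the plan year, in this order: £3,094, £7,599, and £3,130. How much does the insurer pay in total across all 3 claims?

Bill 1, £3,094: £300 finishes the deductible; £2,794 goes to coinsurance; traveler's 15% is £419.10. Cost to traveler: £719.10. OOP to date £719.10. Insurer: £3,094 − £719.10 = £2,374.90.
Bill 2, £7,599: deductible already satisfied, so traveler's share is 15% × £7,599 = £1,139.85. Adding that to £719.10 gives £1,858.95, past the £1,700 cap; traveler pays only £1,700 − £719.10 = £980.90. Insurer: £7,599 − £980.90 = £6,618.10.
Bill 3, £3,130: deductible already satisfied, so traveler's share is 15% × £3,130 = £469.50. That would push OOP to £2,169.50, over the £1,700 cap, so traveler pays £1,700 − £1,700 = £0. Plan pays £3,130 − £0 = £3,130.
Insurer total = bills − traveler's total = £13,823 − £1,700 = £12,123.

£12,123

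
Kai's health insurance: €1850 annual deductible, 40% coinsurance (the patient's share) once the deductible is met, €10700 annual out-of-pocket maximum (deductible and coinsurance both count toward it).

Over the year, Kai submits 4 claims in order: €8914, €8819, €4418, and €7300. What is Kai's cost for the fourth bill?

€729.60

Bill 1, €8914: €1850 finishes the deductible; €7064 goes to coinsurance; 40% of €7064 = €2825.60. Patient pays €4675.60; OOP now €4675.60.
Bill 2, €8819: deductible already satisfied, so patient's share is 40% × €8819 = €3527.60. Cost to patient: €3527.60. OOP to date €8203.20.
Bill 3, €4418: deductible met; 40% of €4418 = €1767.20. Patient owes €1767.20 (running OOP €9970.40).
Bill 4, €7300: 40% coinsurance on €7300 = €2920. That would push OOP to €12890.40, over the €10700 cap, so patient pays €10700 − €9970.40 = €729.60.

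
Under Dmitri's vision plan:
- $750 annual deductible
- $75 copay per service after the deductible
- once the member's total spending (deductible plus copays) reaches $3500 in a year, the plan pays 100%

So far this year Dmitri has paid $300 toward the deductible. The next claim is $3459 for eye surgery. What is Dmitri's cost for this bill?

$300 of the $750 deductible is already met, leaving $450.
That leaves $3459 − $450 = $3009 for the copay.
Copay on this service: $75.
So the member owes $450 + $75 = $525 before any cap.
Year-to-date out-of-pocket becomes $300 + $525 = $825, still under the $3500 maximum, so no cap applies.

$525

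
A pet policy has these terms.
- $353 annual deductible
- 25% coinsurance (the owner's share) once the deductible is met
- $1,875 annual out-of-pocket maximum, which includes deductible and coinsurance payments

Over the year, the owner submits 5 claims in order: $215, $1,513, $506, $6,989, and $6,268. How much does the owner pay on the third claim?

Claim 1 ($215): fully absorbed by the deductible. Owner pays $215; OOP now $215.
Claim 2 ($1,513): $138 to deductible, leaving $1,375; owner's 25% is $343.75. Owner pays $481.75; OOP now $696.75.
Claim 3 ($506): 25% coinsurance on $506 = $126.50. Owner pays $126.50; OOP now $823.25.

$126.50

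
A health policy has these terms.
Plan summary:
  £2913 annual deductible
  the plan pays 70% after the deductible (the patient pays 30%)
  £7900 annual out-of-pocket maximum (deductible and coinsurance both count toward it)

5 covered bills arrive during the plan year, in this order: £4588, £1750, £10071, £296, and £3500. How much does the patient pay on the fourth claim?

£88.80

Bill 1, £4588: deductible takes £2913, £1675 remains; patient's 30% is £502.50. Patient owes £3415.50 (running OOP £3415.50).
Bill 2, £1750: 30% coinsurance on £1750 = £525. Cost to patient: £525. OOP to date £3940.50.
Bill 3, £10071: 30% coinsurance on £10071 = £3021.30. Cost to patient: £3021.30. OOP to date £6961.80.
Bill 4, £296: deductible already satisfied, so patient's share is 30% × £296 = £88.80. Cost to patient: £88.80. OOP to date £7050.60.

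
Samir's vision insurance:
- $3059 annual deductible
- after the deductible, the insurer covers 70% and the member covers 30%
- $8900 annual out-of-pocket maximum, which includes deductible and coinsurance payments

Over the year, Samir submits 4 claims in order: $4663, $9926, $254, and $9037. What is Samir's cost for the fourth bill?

Bill 1, $4663: $3059 finishes the deductible; $1604 goes to coinsurance; 30% of $1604 = $481.20. Cost to member: $3540.20. OOP to date $3540.20.
Bill 2, $9926: deductible already satisfied, so member's share is 30% × $9926 = $2977.80. Cost to member: $2977.80. OOP to date $6518.
Bill 3, $254: deductible already satisfied, so member's share is 30% × $254 = $76.20. Cost to member: $76.20. OOP to date $6594.20.
Bill 4, $9037: deductible already satisfied, so member's share is 30% × $9037 = $2711.10. OOP would hit $9305.30 > $8900, so the cap limits the member to $8900 − $6594.20 = $2305.80.

$2305.80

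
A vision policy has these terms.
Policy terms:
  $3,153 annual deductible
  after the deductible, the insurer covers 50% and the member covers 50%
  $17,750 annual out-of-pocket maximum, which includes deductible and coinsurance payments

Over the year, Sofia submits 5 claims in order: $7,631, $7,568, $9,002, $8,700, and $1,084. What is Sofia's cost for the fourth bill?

#1 ($7,631): $3,153 finishes the deductible; $4,478 goes to coinsurance; coinsurance $4,478 × 50% = $2,239. Cost to member: $5,392. OOP to date $5,392.
#2 ($7,568): deductible met; 50% of $7,568 = $3,784. Member pays $3,784; OOP now $9,176.
#3 ($9,002): deductible already satisfied, so member's share is 50% × $9,002 = $4,501. Cost to member: $4,501. OOP to date $13,677.
#4 ($8,700): 50% coinsurance on $8,700 = $4,350. Adding that to $13,677 gives $18,027, past the $17,750 cap; member pays only $17,750 − $13,677 = $4,073.

$4,073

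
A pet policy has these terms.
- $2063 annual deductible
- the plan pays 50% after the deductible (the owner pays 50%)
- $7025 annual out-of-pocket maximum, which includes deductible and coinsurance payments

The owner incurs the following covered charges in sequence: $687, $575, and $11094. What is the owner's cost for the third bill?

$5763

Claim 1 — $687: all of it applies to the deductible. Cost to owner: $687. OOP to date $687.
Claim 2 — $575: fully absorbed by the deductible. Owner owes $575 (running OOP $1262).
Claim 3 — $11094: deductible takes $801, $10293 remains; owner's 50% is $5146.50. Deductible plus coinsurance: $801 + $5146.50 = $5947.50. OOP would hit $7209.50 > $7025, so the cap limits the owner to $7025 − $1262 = $5763.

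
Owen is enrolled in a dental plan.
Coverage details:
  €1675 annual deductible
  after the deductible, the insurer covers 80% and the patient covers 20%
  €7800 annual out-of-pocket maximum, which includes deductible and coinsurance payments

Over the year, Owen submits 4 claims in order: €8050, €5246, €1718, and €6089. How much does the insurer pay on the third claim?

Bill 1, €8050: €1675 to deductible, leaving €6375; coinsurance €6375 × 20% = €1275. Cost to patient: €2950. OOP to date €2950. Insurer: €8050 − €2950 = €5100.
Bill 2, €5246: deductible already satisfied, so patient's share is 20% × €5246 = €1049.20. Patient owes €1049.20 (running OOP €3999.20). Plan pays €5246 − €1049.20 = €4196.80.
Bill 3, €1718: 20% coinsurance on €1718 = €343.60. Cost to patient: €343.60. OOP to date €4342.80. Insurer: €1718 − €343.60 = €1374.40.

€1374.40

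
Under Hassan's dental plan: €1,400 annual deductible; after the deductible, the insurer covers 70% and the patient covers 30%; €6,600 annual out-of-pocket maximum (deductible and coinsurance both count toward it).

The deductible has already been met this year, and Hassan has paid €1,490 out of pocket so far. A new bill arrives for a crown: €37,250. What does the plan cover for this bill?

€32,140

The deductible is already satisfied, so the full bill goes to coinsurance.
30% of €37,250 = €11,175 falls to the patient.
That would bring total out-of-pocket to €12,665, past the €6,600 cap. The patient is capped at €6,600 − €1,490 = €5,110 on this claim.
The plan picks up €37,250 − €5,110 = €32,140.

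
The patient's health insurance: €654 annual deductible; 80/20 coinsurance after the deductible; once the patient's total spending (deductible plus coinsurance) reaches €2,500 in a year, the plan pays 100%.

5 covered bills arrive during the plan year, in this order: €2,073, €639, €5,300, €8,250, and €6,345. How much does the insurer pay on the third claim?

€4,240

#1 (€2,073): €654 to deductible, leaving €1,419; patient's 20% is €283.80. Patient owes €937.80 (running OOP €937.80). Plan pays €2,073 − €937.80 = €1,135.20.
#2 (€639): deductible met; 20% of €639 = €127.80. Cost to patient: €127.80. OOP to date €1,065.60. Plan pays €639 − €127.80 = €511.20.
#3 (€5,300): 20% coinsurance on €5,300 = €1,060. Patient pays €1,060; OOP now €2,125.60. Plan pays €5,300 − €1,060 = €4,240.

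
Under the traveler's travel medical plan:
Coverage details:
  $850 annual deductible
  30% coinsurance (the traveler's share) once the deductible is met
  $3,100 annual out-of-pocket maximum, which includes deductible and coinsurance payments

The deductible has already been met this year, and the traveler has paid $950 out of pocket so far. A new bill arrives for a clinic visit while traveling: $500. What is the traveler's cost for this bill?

With the deductible met, the entire $500 is subject to coinsurance.
30% of $500 = $150 falls to the traveler.
Year-to-date out-of-pocket becomes $950 + $150 = $1,100, still under the $3,100 maximum, so no cap applies.

$150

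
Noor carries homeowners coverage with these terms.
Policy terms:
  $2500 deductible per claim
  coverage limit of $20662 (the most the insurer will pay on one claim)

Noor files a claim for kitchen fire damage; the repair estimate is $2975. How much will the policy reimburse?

$475

Subtract the deductible: $2975 − $2500 = $475.
$475 is within the $20662 limit, so the insurer pays $475.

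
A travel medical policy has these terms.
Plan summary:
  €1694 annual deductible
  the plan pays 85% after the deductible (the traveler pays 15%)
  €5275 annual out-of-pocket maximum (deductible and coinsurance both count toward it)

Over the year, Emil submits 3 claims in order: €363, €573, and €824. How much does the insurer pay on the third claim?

#1 (€363): all of it applies to the deductible. Cost to traveler: €363. OOP to date €363. Plan pays €363 − €363 = €0.
#2 (€573): fully absorbed by the deductible. Traveler pays €573; OOP now €936. Plan pays €573 − €573 = €0.
#3 (€824): €758 finishes the deductible; €66 goes to coinsurance; coinsurance €66 × 15% = €9.90. Cost to traveler: €767.90. OOP to date €1703.90. Insurer: €824 − €767.90 = €56.10.

€56.10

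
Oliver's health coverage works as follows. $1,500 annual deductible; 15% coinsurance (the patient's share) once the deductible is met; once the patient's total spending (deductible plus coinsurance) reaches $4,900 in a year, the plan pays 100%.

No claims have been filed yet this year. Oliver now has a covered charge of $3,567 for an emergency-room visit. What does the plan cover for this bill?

$1,756.95

The full $1,500 deductible is still open; $1,500 of this bill applies to it.
After the $1,500 deductible portion, $3,567 − $1,500 = $2,067 is subject to coinsurance.
15% of $2,067 = $310.05 falls to the patient.
So the patient owes $1,500 + $310.05 = $1,810.05 before any cap.
Year-to-date out-of-pocket becomes $0 + $1,810.05 = $1,810.05, still under the $4,900 maximum, so no cap applies.
The plan picks up $3,567 − $1,810.05 = $1,756.95.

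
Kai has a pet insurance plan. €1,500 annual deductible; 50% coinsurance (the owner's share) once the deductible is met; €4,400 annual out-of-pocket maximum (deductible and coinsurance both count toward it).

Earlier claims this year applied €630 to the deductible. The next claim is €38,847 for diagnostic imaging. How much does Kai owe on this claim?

€3,770

€630 of the €1,500 deductible is already met, leaving €870.
That leaves €38,847 − €870 = €37,977 for coinsurance.
Owner's 50% share of €37,977 is €18,988.50.
So the owner owes €870 + €18,988.50 = €19,858.50 before any cap.
Adding €19,858.50 to the €630 already spent would give €20,488.50, which exceeds the €4,400 cap; the owner pays just €4,400 − €630 = €3,770.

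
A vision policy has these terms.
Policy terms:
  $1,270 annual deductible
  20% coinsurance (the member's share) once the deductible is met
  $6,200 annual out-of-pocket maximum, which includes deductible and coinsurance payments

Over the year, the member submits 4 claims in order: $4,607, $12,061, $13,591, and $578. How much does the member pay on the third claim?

Claim 1 — $4,607: $1,270 to deductible, leaving $3,337; 20% of $3,337 = $667.40. Member owes $1,937.40 (running OOP $1,937.40).
Claim 2 — $12,061: 20% coinsurance on $12,061 = $2,412.20. Cost to member: $2,412.20. OOP to date $4,349.60.
Claim 3 — $13,591: 20% coinsurance on $13,591 = $2,718.20. That would push OOP to $7,067.80, over the $6,200 cap, so member pays $6,200 − $4,349.60 = $1,850.40.

$1,850.40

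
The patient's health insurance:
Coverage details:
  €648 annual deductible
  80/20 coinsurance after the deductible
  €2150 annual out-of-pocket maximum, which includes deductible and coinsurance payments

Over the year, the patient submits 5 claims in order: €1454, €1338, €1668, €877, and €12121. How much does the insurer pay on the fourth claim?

€701.60

Bill 1, €1454: deductible takes €648, €806 remains; 20% of €806 = €161.20. Patient pays €809.20; OOP now €809.20. Insurer: €1454 − €809.20 = €644.80.
Bill 2, €1338: 20% coinsurance on €1338 = €267.60. Cost to patient: €267.60. OOP to date €1076.80. Insurer: €1338 − €267.60 = €1070.40.
Bill 3, €1668: 20% coinsurance on €1668 = €333.60. Patient pays €333.60; OOP now €1410.40. Plan pays €1668 − €333.60 = €1334.40.
Bill 4, €877: deductible met; 20% of €877 = €175.40. Patient owes €175.40 (running OOP €1585.80). Insurer: €877 − €175.40 = €701.60.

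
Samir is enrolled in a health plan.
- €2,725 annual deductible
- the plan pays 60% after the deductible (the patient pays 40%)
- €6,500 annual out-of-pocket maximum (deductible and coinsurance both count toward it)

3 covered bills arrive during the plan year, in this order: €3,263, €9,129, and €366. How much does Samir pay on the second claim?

€3,559.80

Bill 1, €3,263: €2,725 to deductible, leaving €538; patient's 40% is €215.20. Patient pays €2,940.20; OOP now €2,940.20.
Bill 2, €9,129: deductible met; 40% of €9,129 = €3,651.60. That would push OOP to €6,591.80, over the €6,500 cap, so patient pays €6,500 − €2,940.20 = €3,559.80.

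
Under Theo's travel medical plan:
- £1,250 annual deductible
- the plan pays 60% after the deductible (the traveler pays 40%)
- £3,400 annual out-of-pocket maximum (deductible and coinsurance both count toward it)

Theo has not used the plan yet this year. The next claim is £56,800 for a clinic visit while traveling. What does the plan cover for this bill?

£53,400

Nothing has been paid toward the £1,250 deductible, so the first £1,250 of this charge is applied there.
After the £1,250 deductible portion, £56,800 − £1,250 = £55,550 is subject to coinsurance.
Traveler's 40% share of £55,550 is £22,220.
That puts the traveler's cost at £1,250 + £22,220 = £23,470 before any cap.
That would bring total out-of-pocket to £23,470, past the £3,400 cap. The traveler is capped at £3,400 − £0 = £3,400 on this claim.
Insurer pays the balance: £56,800 − £3,400 = £53,400.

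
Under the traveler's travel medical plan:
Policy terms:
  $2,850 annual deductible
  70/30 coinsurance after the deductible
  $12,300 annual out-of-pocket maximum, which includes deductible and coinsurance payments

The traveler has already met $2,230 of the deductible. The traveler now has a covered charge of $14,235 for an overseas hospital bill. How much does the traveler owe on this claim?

Remaining deductible: $2,850 − $2,230 = $620.
After the $620 deductible portion, $14,235 − $620 = $13,615 is subject to coinsurance.
Traveler's 30% share of $13,615 is $4,084.50.
So the traveler owes $620 + $4,084.50 = $4,704.50 before any cap.
Cumulative spending $2,230 + $4,704.50 = $6,934.50 stays under the $12,300 maximum.

$4,704.50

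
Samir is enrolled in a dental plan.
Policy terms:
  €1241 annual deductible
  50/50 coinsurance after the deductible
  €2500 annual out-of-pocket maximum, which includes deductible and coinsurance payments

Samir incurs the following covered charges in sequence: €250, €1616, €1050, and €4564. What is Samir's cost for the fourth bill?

Claim 1 (€250): entire amount goes to the deductible. Cost to patient: €250. OOP to date €250.
Claim 2 (€1616): €991 to deductible, leaving €625; patient's 50% is €312.50. Patient owes €1303.50 (running OOP €1553.50).
Claim 3 (€1050): deductible met; 50% of €1050 = €525. Patient pays €525; OOP now €2078.50.
Claim 4 (€4564): deductible already satisfied, so patient's share is 50% × €4564 = €2282. Adding that to €2078.50 gives €4360.50, past the €2500 cap; patient pays only €2500 − €2078.50 = €421.50.

€421.50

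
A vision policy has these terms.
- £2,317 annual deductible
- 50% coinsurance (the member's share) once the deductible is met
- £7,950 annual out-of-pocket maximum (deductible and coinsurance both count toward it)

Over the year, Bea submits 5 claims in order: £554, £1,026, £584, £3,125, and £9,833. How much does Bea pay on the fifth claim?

£4,147

Claim 1 (£554): entire amount goes to the deductible. Member owes £554 (running OOP £554).
Claim 2 (£1,026): all of it applies to the deductible. Member owes £1,026 (running OOP £1,580).
Claim 3 (£584): all of it applies to the deductible. Member owes £584 (running OOP £2,164).
Claim 4 (£3,125): £153 to deductible, leaving £2,972; 50% of £2,972 = £1,486. Member pays £1,639; OOP now £3,803.
Claim 5 (£9,833): 50% coinsurance on £9,833 = £4,916.50. OOP would hit £8,719.50 > £7,950, so the cap limits the member to £7,950 − £3,803 = £4,147.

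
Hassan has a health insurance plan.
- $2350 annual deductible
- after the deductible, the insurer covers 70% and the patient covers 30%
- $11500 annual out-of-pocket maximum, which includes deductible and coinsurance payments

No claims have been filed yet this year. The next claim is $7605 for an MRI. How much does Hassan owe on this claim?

$3926.50

The full $2350 deductible is still open; $2350 of this bill applies to it.
That leaves $7605 − $2350 = $5255 for coinsurance.
Patient's 30% share of $5255 is $1576.50.
So the patient owes $2350 + $1576.50 = $3926.50 before any cap.
Year-to-date out-of-pocket becomes $0 + $3926.50 = $3926.50, still under the $11500 maximum, so no cap applies.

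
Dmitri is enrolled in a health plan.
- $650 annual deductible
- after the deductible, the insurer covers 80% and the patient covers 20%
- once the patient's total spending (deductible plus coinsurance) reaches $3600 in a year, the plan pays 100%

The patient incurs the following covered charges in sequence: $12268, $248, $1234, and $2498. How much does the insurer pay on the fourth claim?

Claim 1 — $12268: deductible takes $650, $11618 remains; patient's 20% is $2323.60. Patient owes $2973.60 (running OOP $2973.60). Plan pays $12268 − $2973.60 = $9294.40.
Claim 2 — $248: deductible already satisfied, so patient's share is 20% × $248 = $49.60. Patient pays $49.60; OOP now $3023.20. Insurer: $248 − $49.60 = $198.40.
Claim 3 — $1234: deductible already satisfied, so patient's share is 20% × $1234 = $246.80. Patient owes $246.80 (running OOP $3270). Insurer: $1234 − $246.80 = $987.20.
Claim 4 — $2498: deductible already satisfied, so patient's share is 20% × $2498 = $499.60. Adding that to $3270 gives $3769.60, past the $3600 cap; patient pays only $3600 − $3270 = $330. Insurer: $2498 − $330 = $2168.

$2168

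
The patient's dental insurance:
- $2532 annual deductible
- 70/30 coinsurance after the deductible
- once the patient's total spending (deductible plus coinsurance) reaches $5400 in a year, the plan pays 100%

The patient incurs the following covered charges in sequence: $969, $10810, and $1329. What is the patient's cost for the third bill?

$93.90

Claim 1 ($969): all of it applies to the deductible. Patient owes $969 (running OOP $969).
Claim 2 ($10810): $1563 to deductible, leaving $9247; coinsurance $9247 × 30% = $2774.10. Cost to patient: $4337.10. OOP to date $5306.10.
Claim 3 ($1329): 30% coinsurance on $1329 = $398.70. OOP would hit $5704.80 > $5400, so the cap limits the patient to $5400 − $5306.10 = $93.90.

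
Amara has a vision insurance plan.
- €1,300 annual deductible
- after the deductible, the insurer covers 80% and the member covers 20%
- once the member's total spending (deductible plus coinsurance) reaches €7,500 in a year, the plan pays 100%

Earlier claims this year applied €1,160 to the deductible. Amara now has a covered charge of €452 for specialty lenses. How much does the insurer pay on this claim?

Deductible still to meet: €1,300 − €1,160 = €140.
The remaining €312 (= €452 − €140) moves to coinsurance.
Coinsurance: €312 × 20% = €62.40.
That puts the member's cost at €140 + €62.40 = €202.40 before any cap.
Year-to-date out-of-pocket becomes €1,160 + €202.40 = €1,362.40, still under the €7,500 maximum, so no cap applies.
The plan picks up €452 − €202.40 = €249.60.

€249.60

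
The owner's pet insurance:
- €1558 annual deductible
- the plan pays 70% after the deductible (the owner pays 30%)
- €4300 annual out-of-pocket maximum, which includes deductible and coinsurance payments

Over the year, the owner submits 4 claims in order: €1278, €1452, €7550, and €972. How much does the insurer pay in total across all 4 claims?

Claim 1 (€1278): all of it applies to the deductible. Owner owes €1278 (running OOP €1278). Plan pays €1278 − €1278 = €0.
Claim 2 (€1452): deductible takes €280, €1172 remains; coinsurance €1172 × 30% = €351.60. Owner pays €631.60; OOP now €1909.60. Plan pays €1452 − €631.60 = €820.40.
Claim 3 (€7550): deductible met; 30% of €7550 = €2265. Cost to owner: €2265. OOP to date €4174.60. Plan pays €7550 − €2265 = €5285.
Claim 4 (€972): deductible already satisfied, so owner's share is 30% × €972 = €291.60. OOP would hit €4466.20 > €4300, so the cap limits the owner to €4300 − €4174.60 = €125.40. Insurer: €972 − €125.40 = €846.60.
Insurer total = bills − owner's total = €11252 − €4300 = €6952.

€6952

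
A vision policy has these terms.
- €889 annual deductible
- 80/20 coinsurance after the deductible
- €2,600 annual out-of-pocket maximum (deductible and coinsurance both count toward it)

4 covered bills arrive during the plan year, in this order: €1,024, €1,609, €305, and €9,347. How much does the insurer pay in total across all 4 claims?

Claim 1 — €1,024: €889 to deductible, leaving €135; member's 20% is €27. Cost to member: €916. OOP to date €916. Plan pays €1,024 − €916 = €108.
Claim 2 — €1,609: deductible already satisfied, so member's share is 20% × €1,609 = €321.80. Cost to member: €321.80. OOP to date €1,237.80. Plan pays €1,609 − €321.80 = €1,287.20.
Claim 3 — €305: 20% coinsurance on €305 = €61. Member owes €61 (running OOP €1,298.80). Insurer: €305 − €61 = €244.
Claim 4 — €9,347: 20% coinsurance on €9,347 = €1,869.40. OOP would hit €3,168.20 > €2,600, so the cap limits the member to €2,600 − €1,298.80 = €1,301.20. Plan pays €9,347 − €1,301.20 = €8,045.80.
Insurer total = bills − member's total = €12,285 − €2,600 = €9,685.

€9,685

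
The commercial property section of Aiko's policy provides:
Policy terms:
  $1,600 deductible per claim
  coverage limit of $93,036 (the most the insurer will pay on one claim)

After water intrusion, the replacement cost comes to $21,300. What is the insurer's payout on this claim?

After the deductible, $21,300 − $1,600 = $19,700 remains.
$19,700 ≤ $93,036, so the limit doesn't bind; insurer pays $19,700.

$19,700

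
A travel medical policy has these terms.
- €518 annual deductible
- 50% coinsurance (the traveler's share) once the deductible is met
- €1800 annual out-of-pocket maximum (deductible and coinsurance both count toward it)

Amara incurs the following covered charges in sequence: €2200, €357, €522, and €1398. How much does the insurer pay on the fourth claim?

€1396.50

Claim 1 — €2200: €518 finishes the deductible; €1682 goes to coinsurance; traveler's 50% is €841. Traveler owes €1359 (running OOP €1359). Plan pays €2200 − €1359 = €841.
Claim 2 — €357: 50% coinsurance on €357 = €178.50. Cost to traveler: €178.50. OOP to date €1537.50. Plan pays €357 − €178.50 = €178.50.
Claim 3 — €522: deductible already satisfied, so traveler's share is 50% × €522 = €261. Traveler pays €261; OOP now €1798.50. Insurer: €522 − €261 = €261.
Claim 4 — €1398: deductible already satisfied, so traveler's share is 50% × €1398 = €699. OOP would hit €2497.50 > €1800, so the cap limits the traveler to €1800 − €1798.50 = €1.50. Insurer: €1398 − €1.50 = €1396.50.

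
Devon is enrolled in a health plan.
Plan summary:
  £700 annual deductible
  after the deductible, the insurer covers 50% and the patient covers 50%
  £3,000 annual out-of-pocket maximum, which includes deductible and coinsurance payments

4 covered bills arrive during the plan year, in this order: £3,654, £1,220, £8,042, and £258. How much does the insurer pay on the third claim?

£7,829

#1 (£3,654): deductible takes £700, £2,954 remains; 50% of £2,954 = £1,477. Patient pays £2,177; OOP now £2,177. Plan pays £3,654 − £2,177 = £1,477.
#2 (£1,220): 50% coinsurance on £1,220 = £610. Patient pays £610; OOP now £2,787. Plan pays £1,220 − £610 = £610.
#3 (£8,042): deductible met; 50% of £8,042 = £4,021. OOP would hit £6,808 > £3,000, so the cap limits the patient to £3,000 − £2,787 = £213. Plan pays £8,042 − £213 = £7,829.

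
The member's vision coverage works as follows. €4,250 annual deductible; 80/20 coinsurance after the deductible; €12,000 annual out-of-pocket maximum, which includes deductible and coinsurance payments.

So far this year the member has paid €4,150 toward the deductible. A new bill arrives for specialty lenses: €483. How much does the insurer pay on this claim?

€306.40

€4,150 of the €4,250 deductible is already met, leaving €100.
After the €100 deductible portion, €483 − €100 = €383 is subject to coinsurance.
Member's 20% share of €383 is €76.60.
So the member owes €100 + €76.60 = €176.60 before any cap.
Cumulative spending €4,150 + €176.60 = €4,326.60 stays under the €12,000 maximum.
The insurer covers the remainder: €483 − €176.60 = €306.40.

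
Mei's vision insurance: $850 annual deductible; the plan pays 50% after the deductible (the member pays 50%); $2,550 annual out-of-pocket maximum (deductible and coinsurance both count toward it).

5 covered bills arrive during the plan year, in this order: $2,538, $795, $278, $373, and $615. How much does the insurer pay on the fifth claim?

#1 ($2,538): $850 to deductible, leaving $1,688; 50% of $1,688 = $844. Cost to member: $1,694. OOP to date $1,694. Insurer: $2,538 − $1,694 = $844.
#2 ($795): 50% coinsurance on $795 = $397.50. Cost to member: $397.50. OOP to date $2,091.50. Plan pays $795 − $397.50 = $397.50.
#3 ($278): deductible already satisfied, so member's share is 50% × $278 = $139. Member owes $139 (running OOP $2,230.50). Plan pays $278 − $139 = $139.
#4 ($373): deductible met; 50% of $373 = $186.50. Member pays $186.50; OOP now $2,417. Insurer: $373 − $186.50 = $186.50.
#5 ($615): 50% coinsurance on $615 = $307.50. Adding that to $2,417 gives $2,724.50, past the $2,550 cap; member pays only $2,550 − $2,417 = $133. Plan pays $615 − $133 = $482.

$482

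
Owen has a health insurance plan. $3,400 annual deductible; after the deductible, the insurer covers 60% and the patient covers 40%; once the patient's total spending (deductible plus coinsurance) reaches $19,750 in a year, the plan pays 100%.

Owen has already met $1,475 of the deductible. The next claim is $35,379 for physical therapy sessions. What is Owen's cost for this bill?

$15,306.60

Remaining deductible: $3,400 − $1,475 = $1,925.
After the $1,925 deductible portion, $35,379 − $1,925 = $33,454 is subject to coinsurance.
Coinsurance: $33,454 × 40% = $13,381.60.
Patient responsibility before any cap: $1,925 + $13,381.60 = $15,306.60.
Total out-of-pocket so far would be $1,475 + $15,306.60 = $16,781.60, below the $19,750 cap — no reduction.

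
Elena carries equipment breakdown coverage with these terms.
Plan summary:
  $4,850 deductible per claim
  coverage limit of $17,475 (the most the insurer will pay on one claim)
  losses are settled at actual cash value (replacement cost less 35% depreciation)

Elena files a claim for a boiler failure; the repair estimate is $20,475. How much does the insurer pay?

Actual cash value after 35% depreciation: $20,475 × 65% = $13,308.75.
After the deductible, $13,308.75 − $4,850 = $8,458.75 remains.
$8,458.75 ≤ $17,475, so the limit doesn't bind; insurer pays $8,458.75.

$8,458.75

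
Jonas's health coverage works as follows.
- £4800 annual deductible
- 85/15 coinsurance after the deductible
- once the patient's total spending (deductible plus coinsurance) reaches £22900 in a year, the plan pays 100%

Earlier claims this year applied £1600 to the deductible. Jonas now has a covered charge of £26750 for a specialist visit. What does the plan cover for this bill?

£1600 of the £4800 deductible is already met, leaving £3200.
The remaining £23550 (= £26750 − £3200) moves to coinsurance.
Patient's 15% share of £23550 is £3532.50.
Patient responsibility before any cap: £3200 + £3532.50 = £6732.50.
Cumulative spending £1600 + £6732.50 = £8332.50 stays under the £22900 maximum.
The insurer covers the remainder: £26750 − £6732.50 = £20017.50.

£20017.50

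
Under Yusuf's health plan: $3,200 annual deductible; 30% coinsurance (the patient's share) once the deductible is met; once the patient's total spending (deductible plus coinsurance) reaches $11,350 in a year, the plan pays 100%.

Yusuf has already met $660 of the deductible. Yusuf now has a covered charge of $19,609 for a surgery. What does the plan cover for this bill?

$660 of the $3,200 deductible is already met, leaving $2,540.
The remaining $17,069 (= $19,609 − $2,540) moves to coinsurance.
Patient's 30% share of $17,069 is $5,120.70.
That puts the patient's cost at $2,540 + $5,120.70 = $7,660.70 before any cap.
Cumulative spending $660 + $7,660.70 = $8,320.70 stays under the $11,350 maximum.
The plan picks up $19,609 − $7,660.70 = $11,948.30.

$11,948.30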